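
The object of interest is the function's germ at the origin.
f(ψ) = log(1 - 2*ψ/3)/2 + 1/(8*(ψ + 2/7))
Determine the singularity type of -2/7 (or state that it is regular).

The point is a pole of order 1.

The denominator factor ψ + 2/7 vanishes at -2/7 and appears to the power 1; the numerator there equals 1/8, nonzero, and no other factor vanishes.
The branch terms are analytic at this point.
Hence a pole whose order is the multiplicity, 1.


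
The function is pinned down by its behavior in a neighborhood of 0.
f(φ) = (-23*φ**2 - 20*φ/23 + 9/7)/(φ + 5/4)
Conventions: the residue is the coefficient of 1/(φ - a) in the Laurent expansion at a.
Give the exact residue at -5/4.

The residue is -86463/2576.

At the order-1 pole -5/4 set g(φ) = (φ - (-5/4))*f(φ) = -23*φ**2 - 20*φ/23 + 9/7.
Simple pole: residue = g(a) at a = -5/4, which is -86463/2576.


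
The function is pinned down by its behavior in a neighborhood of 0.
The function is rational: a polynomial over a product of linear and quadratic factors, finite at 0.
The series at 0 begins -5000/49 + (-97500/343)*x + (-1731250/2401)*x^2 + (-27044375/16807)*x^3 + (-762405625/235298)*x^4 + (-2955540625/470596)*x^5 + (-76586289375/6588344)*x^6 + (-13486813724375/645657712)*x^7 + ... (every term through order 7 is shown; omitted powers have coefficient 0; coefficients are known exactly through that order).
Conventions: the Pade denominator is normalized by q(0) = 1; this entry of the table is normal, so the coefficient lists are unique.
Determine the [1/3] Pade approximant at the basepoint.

The Pade approximant has numerator coefficients [-5000/49, 75000/833]; denominator coefficients [1, -873/238, 5251/1666, 470/343].

Taylor coefficients needed (read off): a_0 = -5000/49, a_1 = -97500/343, a_2 = -1731250/2401, a_3 = -27044375/16807, a_4 = -762405625/235298.
Write the denominator as Q(x) = 1 + q1*x + q2*x^2 + q3*x^3. Requiring Q*f - P = O(x^5) with deg P <= 1 kills the coefficients of x^2..x^4 in Q*f:
  x^2: a_2 + q1*a_1 + q2*a_0 = 0, i.e. -1731250/2401 + (-97500/343)*q1 + (-5000/49)*q2 = 0.
  x^3: a_3 + q1*a_2 + q2*a_1 + q3*a_0 = 0, i.e. -27044375/16807 + (-1731250/2401)*q1 + (-97500/343)*q2 + (-5000/49)*q3 = 0.
  x^4: a_4 + q1*a_3 + q2*a_2 + q3*a_1 = 0, i.e. -762405625/235298 + (-27044375/16807)*q1 + (-1731250/2401)*q2 + (-97500/343)*q3 = 0.
Solving this linear system: q1 = -873/238, q2 = 5251/1666, q3 = 470/343.
The numerator is Q*f truncated at degree 1: P0 = a_0 = -5000/49; P1 = a_1 + q1*a_0 = 75000/833.


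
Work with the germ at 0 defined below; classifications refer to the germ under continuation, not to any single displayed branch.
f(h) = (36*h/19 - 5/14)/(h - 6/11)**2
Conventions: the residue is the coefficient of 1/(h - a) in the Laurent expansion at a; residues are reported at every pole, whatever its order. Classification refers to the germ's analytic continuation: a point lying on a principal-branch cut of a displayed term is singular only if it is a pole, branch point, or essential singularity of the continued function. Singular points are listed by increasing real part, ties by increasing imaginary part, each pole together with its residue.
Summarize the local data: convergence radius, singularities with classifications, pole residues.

Radius of convergence at 0: 6/11.
At 6/11: a pole of order 2; residue 36/19.

Denominator factor (h - 6/11)^2: pole of order 2 at 6/11, modulus 6/11.
The radius of convergence is the smallest modulus among the singular points: 6/11.
At the order-2 pole 6/11 set g(h) = (h - (6/11))^2*f(h) = 36*h/19 - 5/14.
Order-2 pole: residue = g'(a); g'(6/11) = 36/19, so the residue is 36/19.


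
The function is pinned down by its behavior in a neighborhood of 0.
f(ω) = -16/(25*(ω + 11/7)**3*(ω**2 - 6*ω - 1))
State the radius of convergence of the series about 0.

The radius of convergence is -3 + sqrt(10).

Denominator factor (ω + 11/7)^3: pole of order 3 at -11/7, modulus 11/7.
Denominator factor (ω**2 - 6*ω - 1): discriminant 40, real irrational roots 3 + sqrt(10) and 3 - sqrt(10); poles of order 1, moduli 3 + sqrt(10) and -3 + sqrt(10).
The radius of convergence is the smallest modulus among the singular points: -3 + sqrt(10).


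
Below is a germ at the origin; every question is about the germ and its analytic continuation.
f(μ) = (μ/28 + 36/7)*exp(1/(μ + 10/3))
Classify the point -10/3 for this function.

The exponent 1/(μ - (-10/3)) has a pole at -10/3, so exp(1/(μ - (-10/3))) takes every nonzero value near it: an essential singularity (not a pole of any order).

The point is an essential singularity.


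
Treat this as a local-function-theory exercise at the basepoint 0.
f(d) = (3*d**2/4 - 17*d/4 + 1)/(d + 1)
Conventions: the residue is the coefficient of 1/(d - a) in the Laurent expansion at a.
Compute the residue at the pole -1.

At the order-1 pole -1 set g(d) = (d - (-1))*f(d) = 3*d**2/4 - 17*d/4 + 1.
Simple pole: residue = g(a) at a = -1, which is 6.

The residue is 6.


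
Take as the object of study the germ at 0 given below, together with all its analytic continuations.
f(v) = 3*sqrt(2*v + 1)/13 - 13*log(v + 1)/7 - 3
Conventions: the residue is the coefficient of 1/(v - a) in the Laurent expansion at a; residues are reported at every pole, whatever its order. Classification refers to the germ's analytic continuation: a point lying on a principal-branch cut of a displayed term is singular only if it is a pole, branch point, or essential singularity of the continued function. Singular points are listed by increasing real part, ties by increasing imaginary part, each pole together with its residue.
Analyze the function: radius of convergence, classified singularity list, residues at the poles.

Radius of convergence at 0: 1/2.
At -1: a logarithmic branch point.
At -1/2: an algebraic (square-root) branch point.

Branch term (3/13)*sqrt(1 - v/(-1/2)): its argument vanishes at v = -1/2, a square-root branch point, modulus 1/2.
Branch term (-13/7)*log(1 - v/(-1)): its argument vanishes at v = -1, a logarithmic branch point, modulus 1.
The radius of convergence is the smallest modulus among the singular points: 1/2.
List the singular points by increasing real part (a conjugate pair: the negative imaginary part first).


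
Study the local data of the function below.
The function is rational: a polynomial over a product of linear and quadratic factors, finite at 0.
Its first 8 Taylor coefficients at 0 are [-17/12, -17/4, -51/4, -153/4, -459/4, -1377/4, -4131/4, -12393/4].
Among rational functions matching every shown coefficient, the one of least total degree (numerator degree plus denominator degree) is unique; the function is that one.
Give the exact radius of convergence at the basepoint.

The radius of convergence is 1/3.

No rational of total degree below 1 reproduces all 8 coefficients; solving the [0/1] Pade equations on them gives f(j) = 17/(36*(j - 1/3)), whose expansion matches every shown term.
Denominator factor (j - 1/3): pole of order 1 at 1/3, modulus 1/3.
The radius of convergence is the smallest modulus among the singular points: 1/3.


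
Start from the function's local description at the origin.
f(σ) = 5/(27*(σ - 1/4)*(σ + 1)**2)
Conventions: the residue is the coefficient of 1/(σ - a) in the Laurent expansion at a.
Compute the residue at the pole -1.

The residue is -16/135.

At the order-2 pole -1 set g(σ) = (σ - (-1))^2*f(σ) = 5/(27*(σ - 1/4)).
Order-2 pole: residue = g'(a); g'(-1) = -16/135, so the residue is -16/135.


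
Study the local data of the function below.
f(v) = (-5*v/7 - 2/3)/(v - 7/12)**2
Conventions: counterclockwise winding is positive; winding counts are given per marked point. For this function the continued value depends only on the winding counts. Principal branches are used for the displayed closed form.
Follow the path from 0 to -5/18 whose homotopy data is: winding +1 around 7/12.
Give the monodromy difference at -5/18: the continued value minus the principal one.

Continued minus principal equals 0.

The function is rational, hence single-valued: continuing it around any pole returns the same value, so the difference is 0.


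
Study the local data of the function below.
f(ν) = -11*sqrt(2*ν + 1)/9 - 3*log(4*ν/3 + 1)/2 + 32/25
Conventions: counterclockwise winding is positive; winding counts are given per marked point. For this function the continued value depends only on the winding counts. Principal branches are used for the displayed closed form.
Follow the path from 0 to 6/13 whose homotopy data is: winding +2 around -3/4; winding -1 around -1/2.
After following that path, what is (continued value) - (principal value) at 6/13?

Continued minus principal equals ((110/117)*sqrt(13)) - ((6)*pi)*i.

The rational part is single-valued and drops out of the difference; each branch term changes only by its own monodromy.
(-11/9)*sqrt(1 - ν/(-1/2)): winding -1 is odd, the square root flips sign, contributing -2*(-11/9)*sqrt(1 - (6/13)/(-1/2)) = -2*(-11/9)*sqrt(25/13) = (110/117)*sqrt(13).
(-3/2)*log(1 - ν/(-3/4)): each positive loop around -3/4 adds 2*pi*i to the log, so winding +2 contributes (-3/2)*(2)*2*pi*i = -(6)*pi*i.
Summing the contributions at ν = 6/13 gives ((110/117)*sqrt(13)) - ((6)*pi)*i.


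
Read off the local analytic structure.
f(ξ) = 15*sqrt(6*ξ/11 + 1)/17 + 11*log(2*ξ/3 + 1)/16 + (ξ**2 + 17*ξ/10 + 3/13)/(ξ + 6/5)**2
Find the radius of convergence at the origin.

Denominator factor (ξ + 6/5)^2: pole of order 2 at -6/5, modulus 6/5.
Branch term (11/16)*log(1 - ξ/(-3/2)): its argument vanishes at ξ = -3/2, a logarithmic branch point, modulus 3/2.
Branch term (15/17)*sqrt(1 - ξ/(-11/6)): its argument vanishes at ξ = -11/6, a square-root branch point, modulus 11/6.
The radius of convergence is the smallest modulus among the singular points: 6/5.

The radius of convergence is 6/5.


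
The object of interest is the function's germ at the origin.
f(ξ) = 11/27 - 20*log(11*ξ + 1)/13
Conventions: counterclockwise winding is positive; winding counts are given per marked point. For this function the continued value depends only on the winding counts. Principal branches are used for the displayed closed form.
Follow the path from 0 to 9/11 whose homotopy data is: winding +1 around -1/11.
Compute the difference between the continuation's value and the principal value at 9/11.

The rational part is single-valued and drops out of the difference; each branch term changes only by its own monodromy.
(-20/13)*log(1 - ξ/(-1/11)): each positive loop around -1/11 adds 2*pi*i to the log, so winding +1 contributes (-20/13)*(1)*2*pi*i = -(40/13)*pi*i.
Summing the contributions at ξ = 9/11 gives -(40/13)*pi*i.

Continued minus principal equals -(40/13)*pi*i.


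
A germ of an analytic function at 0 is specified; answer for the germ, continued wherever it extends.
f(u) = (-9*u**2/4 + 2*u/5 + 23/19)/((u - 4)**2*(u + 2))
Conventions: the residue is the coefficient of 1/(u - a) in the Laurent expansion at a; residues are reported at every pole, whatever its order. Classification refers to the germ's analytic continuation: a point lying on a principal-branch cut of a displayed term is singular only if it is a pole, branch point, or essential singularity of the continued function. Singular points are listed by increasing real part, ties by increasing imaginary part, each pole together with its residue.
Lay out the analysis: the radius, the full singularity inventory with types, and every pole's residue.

Denominator factor (u + 2): pole of order 1 at -2, modulus 2.
Denominator factor (u - 4)^2: pole of order 2 at 4, modulus 4.
The radius of convergence is the smallest modulus among the singular points: 2.
At the order-1 pole -2 set g(u) = (u - (-2))*f(u) = (-9*u**2/4 + 2*u/5 + 23/19)/(u - 4)**2.
Simple pole: residue = g(a) at a = -2, which is -68/285.
At the order-2 pole 4 set g(u) = (u - (4))^2*f(u) = (-9*u**2/4 + 2*u/5 + 23/19)/(u + 2).
Order-2 pole: residue = g'(a); g'(4) = -2293/1140, so the residue is -2293/1140.
List the singular points by increasing real part (a conjugate pair: the negative imaginary part first).

Radius of convergence at 0: 2.
At -2: a pole of order 1; residue -68/285.
At 4: a pole of order 2; residue -2293/1140.


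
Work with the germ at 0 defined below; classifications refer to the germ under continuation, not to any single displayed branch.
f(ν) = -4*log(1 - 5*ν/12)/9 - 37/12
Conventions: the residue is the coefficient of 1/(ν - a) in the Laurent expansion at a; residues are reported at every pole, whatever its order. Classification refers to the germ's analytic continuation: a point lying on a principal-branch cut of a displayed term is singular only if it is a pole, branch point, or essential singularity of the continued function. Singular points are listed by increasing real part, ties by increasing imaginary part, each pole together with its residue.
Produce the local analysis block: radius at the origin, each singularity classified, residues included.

Radius of convergence at 0: 12/5.
At 12/5: a logarithmic branch point.

Branch term (-4/9)*log(1 - ν/(12/5)): its argument vanishes at ν = 12/5, a logarithmic branch point, modulus 12/5.
The radius of convergence is the smallest modulus among the singular points: 12/5.


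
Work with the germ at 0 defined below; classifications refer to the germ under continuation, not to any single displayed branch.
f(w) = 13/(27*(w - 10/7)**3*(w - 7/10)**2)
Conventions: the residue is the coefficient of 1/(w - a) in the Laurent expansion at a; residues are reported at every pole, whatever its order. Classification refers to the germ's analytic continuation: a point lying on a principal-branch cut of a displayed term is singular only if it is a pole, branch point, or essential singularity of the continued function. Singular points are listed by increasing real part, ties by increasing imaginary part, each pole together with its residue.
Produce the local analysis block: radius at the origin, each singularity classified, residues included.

Denominator factor (w - 10/7)^3: pole of order 3 at 10/7, modulus 10/7.
Denominator factor (w - 7/10)^2: pole of order 2 at 7/10, modulus 7/10.
The radius of convergence is the smallest modulus among the singular points: 7/10.
At the order-2 pole 7/10 set g(w) = (w - (7/10))^2*f(w) = 13/(27*(w - 10/7)**3).
Order-2 pole: residue = g'(a); g'(7/10) = -312130000/60886809, so the residue is -312130000/60886809.
At the order-3 pole 10/7 set g(w) = (w - (10/7))^3*f(w) = 13/(27*(w - 7/10)**2).
Order-3 pole: residue = g''(a)/2; g''(10/7) = 624260000/60886809, so the residue is 312130000/60886809.
List the singular points by increasing real part (a conjugate pair: the negative imaginary part first).

Radius of convergence at 0: 7/10.
At 7/10: a pole of order 2; residue -312130000/60886809.
At 10/7: a pole of order 3; residue 312130000/60886809.


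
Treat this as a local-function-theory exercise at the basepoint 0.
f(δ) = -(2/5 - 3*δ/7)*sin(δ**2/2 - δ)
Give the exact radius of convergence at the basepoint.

The radius of convergence is infinite.

The factor -sin(δ**2/2 - δ) is entire and contributes no finite singular point.
The polynomial part has no poles.
No finite singular points: the Taylor series at 0 converges everywhere.


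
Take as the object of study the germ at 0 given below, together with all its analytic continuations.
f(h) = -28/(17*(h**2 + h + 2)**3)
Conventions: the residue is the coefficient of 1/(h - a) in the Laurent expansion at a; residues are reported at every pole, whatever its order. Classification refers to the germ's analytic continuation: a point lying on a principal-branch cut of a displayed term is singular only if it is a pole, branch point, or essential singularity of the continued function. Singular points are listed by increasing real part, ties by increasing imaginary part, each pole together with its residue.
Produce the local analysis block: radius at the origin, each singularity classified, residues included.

Denominator factor (h**2 + h + 2)^3: discriminant -7, complex-conjugate roots (-1/2) + ((1/2)*sqrt(7))*i and (-1/2) - ((1/2)*sqrt(7))*i; poles of order 3, moduli sqrt(2) and sqrt(2).
The radius of convergence is the smallest modulus among the singular points: sqrt(2).
The factor h**2 + h + 2 splits as (h - a)(h - a') with a = (-1/2) - ((1/2)*sqrt(7))*i, a' = (-1/2) + ((1/2)*sqrt(7))*i. At the order-3 pole a set g(h) = (h - a)^3*f(h) = [-28/17] / (h - a')^3.
Order-3 pole: residue = g''(a)/2; g''((-1/2) - ((1/2)*sqrt(7))*i) = -((48/833)*sqrt(7))*i, so the residue is -((24/833)*sqrt(7))*i.
The factor h**2 + h + 2 splits as (h - a)(h - a') with a = (-1/2) + ((1/2)*sqrt(7))*i, a' = (-1/2) - ((1/2)*sqrt(7))*i. At the order-3 pole a set g(h) = (h - a)^3*f(h) = [-28/17] / (h - a')^3.
Order-3 pole: residue = g''(a)/2; g''((-1/2) + ((1/2)*sqrt(7))*i) = ((48/833)*sqrt(7))*i, so the residue is ((24/833)*sqrt(7))*i.
List the singular points by increasing real part (a conjugate pair: the negative imaginary part first).

Radius of convergence at 0: sqrt(2).
At (-1/2) - ((1/2)*sqrt(7))*i: a pole of order 3; residue -((24/833)*sqrt(7))*i.
At (-1/2) + ((1/2)*sqrt(7))*i: a pole of order 3; residue ((24/833)*sqrt(7))*i.


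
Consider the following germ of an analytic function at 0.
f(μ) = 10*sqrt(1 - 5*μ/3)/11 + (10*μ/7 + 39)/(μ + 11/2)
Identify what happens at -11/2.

The point is a pole of order 1.

The denominator factor μ + 11/2 vanishes at -11/2 and appears to the power 1; the numerator there equals 218/7, nonzero, and no other factor vanishes.
The branch terms are analytic at this point.
Hence a pole whose order is the multiplicity, 1.


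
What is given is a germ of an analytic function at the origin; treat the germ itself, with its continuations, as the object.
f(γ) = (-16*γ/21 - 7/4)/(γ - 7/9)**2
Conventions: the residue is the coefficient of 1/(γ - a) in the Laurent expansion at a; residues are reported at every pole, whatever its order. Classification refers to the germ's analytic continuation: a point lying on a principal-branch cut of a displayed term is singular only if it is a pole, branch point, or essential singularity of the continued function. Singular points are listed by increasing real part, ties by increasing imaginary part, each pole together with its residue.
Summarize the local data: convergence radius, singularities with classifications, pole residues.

Radius of convergence at 0: 7/9.
At 7/9: a pole of order 2; residue -16/21.

Denominator factor (γ - 7/9)^2: pole of order 2 at 7/9, modulus 7/9.
The radius of convergence is the smallest modulus among the singular points: 7/9.
At the order-2 pole 7/9 set g(γ) = (γ - (7/9))^2*f(γ) = -16*γ/21 - 7/4.
Order-2 pole: residue = g'(a); g'(7/9) = -16/21, so the residue is -16/21.


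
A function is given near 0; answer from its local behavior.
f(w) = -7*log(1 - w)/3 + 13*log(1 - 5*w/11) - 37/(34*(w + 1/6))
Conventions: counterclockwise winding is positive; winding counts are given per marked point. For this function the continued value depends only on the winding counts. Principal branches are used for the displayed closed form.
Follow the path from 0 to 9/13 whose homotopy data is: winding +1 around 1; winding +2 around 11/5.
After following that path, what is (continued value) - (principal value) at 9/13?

The rational part is single-valued and drops out of the difference; each branch term changes only by its own monodromy.
(13)*log(1 - w/(11/5)): each positive loop around 11/5 adds 2*pi*i to the log, so winding +2 contributes (13)*(2)*2*pi*i = (52)*pi*i.
(-7/3)*log(1 - w/(1)): each positive loop around 1 adds 2*pi*i to the log, so winding +1 contributes (-7/3)*(1)*2*pi*i = -(14/3)*pi*i.
Summing the contributions at w = 9/13 gives (142/3)*pi*i.

Continued minus principal equals (142/3)*pi*i.


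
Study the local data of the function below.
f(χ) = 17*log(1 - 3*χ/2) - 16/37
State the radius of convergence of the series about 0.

The radius of convergence is 2/3.

Branch term (17)*log(1 - χ/(2/3)): its argument vanishes at χ = 2/3, a logarithmic branch point, modulus 2/3.
The radius of convergence is the smallest modulus among the singular points: 2/3.


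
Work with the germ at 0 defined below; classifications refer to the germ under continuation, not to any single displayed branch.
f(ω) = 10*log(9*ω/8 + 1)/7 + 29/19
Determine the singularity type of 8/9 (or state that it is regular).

The point is a regular point.

There is no denominator, hence no pole anywhere.
Branch term log(1 - ω/(-8/9)): argument at 8/9 is 2, nonzero, so 8/9 is not its branch point (a point on a principal cut is still regular for the continued germ).
So the germ continues analytically to 8/9.


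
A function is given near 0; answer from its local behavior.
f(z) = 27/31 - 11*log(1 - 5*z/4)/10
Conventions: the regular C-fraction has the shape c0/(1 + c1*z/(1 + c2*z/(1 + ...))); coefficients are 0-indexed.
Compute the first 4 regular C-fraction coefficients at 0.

The regular C-fraction coefficients are [27/31, -341/216, 103/108, 225/1648].

Taylor coefficients (expand at 0): a_0 = 27/31, a_1 = 11/8, a_2 = 55/64, a_3 = 275/384.
c0 = a_0 = 27/31. Peel one level at a time: if S = 1 + c*z/S' with S'(0) = 1, then c is the z-coefficient of S and S' = c*z/(S - 1).
S_1 = c0/f = 1 + (-341/216)*z + (35123/23328)*z^2 + ...; c1 = -341/216.
S_2 = c1*z/(S_1 - 1) = 1 + (103/108)*z + (-25/192)*z^2 + ...; c2 = 103/108.
S_3 = c2*z/(S_2 - 1) = 1 + (225/1648)*z + ...; c3 = 225/1648.


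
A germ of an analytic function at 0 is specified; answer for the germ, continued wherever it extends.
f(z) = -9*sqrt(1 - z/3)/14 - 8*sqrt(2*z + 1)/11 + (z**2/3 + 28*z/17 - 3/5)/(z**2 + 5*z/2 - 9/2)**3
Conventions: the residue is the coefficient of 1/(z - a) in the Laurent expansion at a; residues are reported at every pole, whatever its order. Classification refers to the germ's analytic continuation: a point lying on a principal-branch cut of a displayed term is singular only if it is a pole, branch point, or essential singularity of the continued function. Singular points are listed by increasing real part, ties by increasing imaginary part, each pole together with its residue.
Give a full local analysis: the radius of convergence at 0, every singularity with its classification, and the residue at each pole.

Radius of convergence at 0: 1/2.
At -5/4 - (1/4)*sqrt(97): a pole of order 3; residue (137656/232731615)*sqrt(97).
At -1/2: an algebraic (square-root) branch point.
At -5/4 + (1/4)*sqrt(97): a pole of order 3; residue -(137656/232731615)*sqrt(97).
At 3: an algebraic (square-root) branch point.


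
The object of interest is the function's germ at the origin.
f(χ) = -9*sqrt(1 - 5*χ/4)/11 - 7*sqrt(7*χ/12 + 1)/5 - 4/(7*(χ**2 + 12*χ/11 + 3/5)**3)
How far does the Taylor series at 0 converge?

Denominator factor (χ**2 + 12*χ/11 + 3/5)^3: discriminant -732/605, complex-conjugate roots (-6/11) + ((1/55)*sqrt(915))*i and (-6/11) - ((1/55)*sqrt(915))*i; poles of order 3, moduli (1/5)*sqrt(15) and (1/5)*sqrt(15).
Branch term (-7/5)*sqrt(1 - χ/(-12/7)): its argument vanishes at χ = -12/7, a square-root branch point, modulus 12/7.
Branch term (-9/11)*sqrt(1 - χ/(4/5)): its argument vanishes at χ = 4/5, a square-root branch point, modulus 4/5.
The radius of convergence is the smallest modulus among the singular points: (1/5)*sqrt(15).

The radius of convergence is (1/5)*sqrt(15).


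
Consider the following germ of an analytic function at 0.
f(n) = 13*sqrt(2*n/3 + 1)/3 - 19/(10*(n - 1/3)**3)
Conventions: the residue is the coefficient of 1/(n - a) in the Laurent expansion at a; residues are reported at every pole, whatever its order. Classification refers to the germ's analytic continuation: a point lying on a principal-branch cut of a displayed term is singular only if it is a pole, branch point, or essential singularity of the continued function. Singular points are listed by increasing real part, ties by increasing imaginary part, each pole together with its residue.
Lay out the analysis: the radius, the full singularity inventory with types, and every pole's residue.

Radius of convergence at 0: 1/3.
At -3/2: an algebraic (square-root) branch point.
At 1/3: a pole of order 3; residue 0.

Denominator factor (n - 1/3)^3: pole of order 3 at 1/3, modulus 1/3.
Branch term (13/3)*sqrt(1 - n/(-3/2)): its argument vanishes at n = -3/2, a square-root branch point, modulus 3/2.
The radius of convergence is the smallest modulus among the singular points: 1/3.
The branch term is analytic at 1/3 and contributes nothing to the residue; only the rational part matters.
At the order-3 pole 1/3 set g(n) = (n - (1/3))^3*(rational part) = -19/10.
Order-3 pole: residue = g''(a)/2; g''(1/3) = 0, so the residue is 0.
List the singular points by increasing real part (a conjugate pair: the negative imaginary part first).


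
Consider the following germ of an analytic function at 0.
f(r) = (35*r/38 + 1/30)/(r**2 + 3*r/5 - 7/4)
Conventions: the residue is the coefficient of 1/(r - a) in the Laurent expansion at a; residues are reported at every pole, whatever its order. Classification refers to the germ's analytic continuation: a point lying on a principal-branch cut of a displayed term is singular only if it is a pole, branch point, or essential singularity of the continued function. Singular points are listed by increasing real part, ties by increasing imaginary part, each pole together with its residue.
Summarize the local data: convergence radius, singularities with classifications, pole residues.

Radius of convergence at 0: -3/10 + (1/5)*sqrt(46).
At -3/10 - (1/5)*sqrt(46): a pole of order 1; residue 35/76 + (277/20976)*sqrt(46).
At -3/10 + (1/5)*sqrt(46): a pole of order 1; residue 35/76 - (277/20976)*sqrt(46).

Denominator factor (r**2 + 3*r/5 - 7/4): discriminant 184/25, real irrational roots -3/10 + (1/5)*sqrt(46) and -3/10 - (1/5)*sqrt(46); poles of order 1, moduli -3/10 + (1/5)*sqrt(46) and 3/10 + (1/5)*sqrt(46).
The radius of convergence is the smallest modulus among the singular points: -3/10 + (1/5)*sqrt(46).
The factor r**2 + 3*r/5 - 7/4 splits as (r - a)(r - a') with a = -3/10 - (1/5)*sqrt(46), a' = -3/10 + (1/5)*sqrt(46). At the order-1 pole a set g(r) = (r - a)*f(r) = [35*r/38 + 1/30] / (r - a').
Simple pole: residue = g(a) at a = -3/10 - (1/5)*sqrt(46), which is 35/76 + (277/20976)*sqrt(46).
The factor r**2 + 3*r/5 - 7/4 splits as (r - a)(r - a') with a = -3/10 + (1/5)*sqrt(46), a' = -3/10 - (1/5)*sqrt(46). At the order-1 pole a set g(r) = (r - a)*f(r) = [35*r/38 + 1/30] / (r - a').
Simple pole: residue = g(a) at a = -3/10 + (1/5)*sqrt(46), which is 35/76 - (277/20976)*sqrt(46).
List the singular points by increasing real part (a conjugate pair: the negative imaginary part first).


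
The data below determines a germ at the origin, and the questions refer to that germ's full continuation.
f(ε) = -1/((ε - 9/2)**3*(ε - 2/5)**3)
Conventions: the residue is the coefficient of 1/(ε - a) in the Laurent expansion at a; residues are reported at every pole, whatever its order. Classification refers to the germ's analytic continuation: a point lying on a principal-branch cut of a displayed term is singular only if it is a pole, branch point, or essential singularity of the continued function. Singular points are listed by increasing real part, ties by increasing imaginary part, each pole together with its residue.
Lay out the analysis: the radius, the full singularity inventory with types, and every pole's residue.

Radius of convergence at 0: 2/5.
At 2/5: a pole of order 3; residue 600000/115856201.
At 9/2: a pole of order 3; residue -600000/115856201.

Denominator factor (ε - 2/5)^3: pole of order 3 at 2/5, modulus 2/5.
Denominator factor (ε - 9/2)^3: pole of order 3 at 9/2, modulus 9/2.
The radius of convergence is the smallest modulus among the singular points: 2/5.
At the order-3 pole 2/5 set g(ε) = (ε - (2/5))^3*f(ε) = -1/(ε - 9/2)**3.
Order-3 pole: residue = g''(a)/2; g''(2/5) = 1200000/115856201, so the residue is 600000/115856201.
At the order-3 pole 9/2 set g(ε) = (ε - (9/2))^3*f(ε) = -1/(ε - 2/5)**3.
Order-3 pole: residue = g''(a)/2; g''(9/2) = -1200000/115856201, so the residue is -600000/115856201.
List the singular points by increasing real part (a conjugate pair: the negative imaginary part first).


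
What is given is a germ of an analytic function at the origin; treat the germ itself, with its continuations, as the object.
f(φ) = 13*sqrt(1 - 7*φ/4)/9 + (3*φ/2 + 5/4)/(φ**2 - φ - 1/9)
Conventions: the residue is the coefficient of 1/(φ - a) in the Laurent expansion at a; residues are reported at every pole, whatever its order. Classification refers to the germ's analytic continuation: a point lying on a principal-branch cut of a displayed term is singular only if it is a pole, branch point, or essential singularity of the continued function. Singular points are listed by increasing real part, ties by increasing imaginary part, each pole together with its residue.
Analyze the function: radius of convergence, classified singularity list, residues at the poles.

Denominator factor (φ**2 - φ - 1/9): discriminant 13/9, real irrational roots 1/2 + (1/6)*sqrt(13) and 1/2 - (1/6)*sqrt(13); poles of order 1, moduli 1/2 + (1/6)*sqrt(13) and -1/2 + (1/6)*sqrt(13).
Branch term (13/9)*sqrt(1 - φ/(4/7)): its argument vanishes at φ = 4/7, a square-root branch point, modulus 4/7.
The radius of convergence is the smallest modulus among the singular points: -1/2 + (1/6)*sqrt(13).
The branch term is analytic at 1/2 - (1/6)*sqrt(13) and contributes nothing to the residue; only the rational part matters.
The factor φ**2 - φ - 1/9 splits as (φ - a)(φ - a') with a = 1/2 - (1/6)*sqrt(13), a' = 1/2 + (1/6)*sqrt(13). At the order-1 pole a set g(φ) = (φ - a)*(rational part) = [3*φ/2 + 5/4] / (φ - a').
Simple pole: residue = g(a) at a = 1/2 - (1/6)*sqrt(13), which is 3/4 - (6/13)*sqrt(13).
The branch term is analytic at 1/2 + (1/6)*sqrt(13) and contributes nothing to the residue; only the rational part matters.
The factor φ**2 - φ - 1/9 splits as (φ - a)(φ - a') with a = 1/2 + (1/6)*sqrt(13), a' = 1/2 - (1/6)*sqrt(13). At the order-1 pole a set g(φ) = (φ - a)*(rational part) = [3*φ/2 + 5/4] / (φ - a').
Simple pole: residue = g(a) at a = 1/2 + (1/6)*sqrt(13), which is 3/4 + (6/13)*sqrt(13).
List the singular points by increasing real part (a conjugate pair: the negative imaginary part first).

Radius of convergence at 0: -1/2 + (1/6)*sqrt(13).
At 1/2 - (1/6)*sqrt(13): a pole of order 1; residue 3/4 - (6/13)*sqrt(13).
At 4/7: an algebraic (square-root) branch point.
At 1/2 + (1/6)*sqrt(13): a pole of order 1; residue 3/4 + (6/13)*sqrt(13).


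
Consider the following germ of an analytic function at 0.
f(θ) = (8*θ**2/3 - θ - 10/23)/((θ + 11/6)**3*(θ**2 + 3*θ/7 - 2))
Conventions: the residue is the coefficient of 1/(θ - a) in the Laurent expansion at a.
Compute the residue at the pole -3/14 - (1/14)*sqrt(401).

The factor θ**2 + 3*θ/7 - 2 splits as (θ - a)(θ - a') with a = -3/14 - (1/14)*sqrt(401), a' = -3/14 + (1/14)*sqrt(401). At the order-1 pole a set g(θ) = (θ - a)*f(θ) = [(8*θ**2/3 - θ - 10/23)/(θ + 11/6)**3] / (θ - a').
Simple pole: residue = g(a) at a = -3/14 - (1/14)*sqrt(401), which is -15363765396/70118375 - (307698847596/28117468375)*sqrt(401).

The residue is -15363765396/70118375 - (307698847596/28117468375)*sqrt(401).


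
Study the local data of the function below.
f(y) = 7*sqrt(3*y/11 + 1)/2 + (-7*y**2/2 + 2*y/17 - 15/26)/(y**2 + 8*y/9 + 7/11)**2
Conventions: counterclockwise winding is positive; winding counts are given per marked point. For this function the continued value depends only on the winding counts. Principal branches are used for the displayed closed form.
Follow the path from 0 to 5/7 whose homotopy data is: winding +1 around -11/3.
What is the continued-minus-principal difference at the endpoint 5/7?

The rational part is single-valued and drops out of the difference; each branch term changes only by its own monodromy.
(7/2)*sqrt(1 - y/(-11/3)): winding +1 is odd, the square root flips sign, contributing -2*(7/2)*sqrt(1 - (5/7)/(-11/3)) = -2*(7/2)*sqrt(92/77) = -(2/11)*sqrt(1771).
Summing the contributions at y = 5/7 gives -(2/11)*sqrt(1771).

Continued minus principal equals -(2/11)*sqrt(1771).


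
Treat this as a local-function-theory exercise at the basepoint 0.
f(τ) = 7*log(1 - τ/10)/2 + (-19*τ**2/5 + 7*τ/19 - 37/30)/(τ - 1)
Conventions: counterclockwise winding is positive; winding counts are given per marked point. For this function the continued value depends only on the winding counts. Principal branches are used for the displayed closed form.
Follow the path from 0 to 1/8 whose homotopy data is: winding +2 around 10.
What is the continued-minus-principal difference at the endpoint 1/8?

The rational part is single-valued and drops out of the difference; each branch term changes only by its own monodromy.
(7/2)*log(1 - τ/(10)): each positive loop around 10 adds 2*pi*i to the log, so winding +2 contributes (7/2)*(2)*2*pi*i = (14)*pi*i.
Summing the contributions at τ = 1/8 gives (14)*pi*i.

Continued minus principal equals (14)*pi*i.


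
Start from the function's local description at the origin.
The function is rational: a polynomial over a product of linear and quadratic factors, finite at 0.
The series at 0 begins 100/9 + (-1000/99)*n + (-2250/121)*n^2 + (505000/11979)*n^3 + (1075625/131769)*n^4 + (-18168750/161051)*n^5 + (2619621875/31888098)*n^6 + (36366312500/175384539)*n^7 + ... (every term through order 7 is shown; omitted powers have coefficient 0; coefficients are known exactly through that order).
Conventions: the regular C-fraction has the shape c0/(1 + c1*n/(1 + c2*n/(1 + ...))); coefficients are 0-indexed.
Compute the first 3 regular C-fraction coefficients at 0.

The regular C-fraction coefficients are [100/9, 10/11, -11/4].

Taylor coefficients (read off): a_0 = 100/9, a_1 = -1000/99, a_2 = -2250/121.
c0 = a_0 = 100/9. Peel one level at a time: if S = 1 + c*n/S' with S'(0) = 1, then c is the n-coefficient of S and S' = c*n/(S - 1).
S_1 = c0/f = 1 + (10/11)*n + (5/2)*n^2 + ...; c1 = 10/11.
S_2 = c1*n/(S_1 - 1) = 1 + (-11/4)*n + ...; c2 = -11/4.


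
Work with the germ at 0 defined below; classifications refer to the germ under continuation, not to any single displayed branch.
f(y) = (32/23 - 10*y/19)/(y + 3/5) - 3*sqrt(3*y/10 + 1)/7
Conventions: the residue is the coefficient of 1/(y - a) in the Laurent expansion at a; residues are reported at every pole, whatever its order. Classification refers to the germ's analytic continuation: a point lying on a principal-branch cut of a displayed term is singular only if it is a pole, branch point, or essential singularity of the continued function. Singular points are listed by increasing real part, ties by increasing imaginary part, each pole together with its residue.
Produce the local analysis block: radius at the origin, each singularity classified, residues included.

Denominator factor (y + 3/5): pole of order 1 at -3/5, modulus 3/5.
Branch term (-3/7)*sqrt(1 - y/(-10/3)): its argument vanishes at y = -10/3, a square-root branch point, modulus 10/3.
The radius of convergence is the smallest modulus among the singular points: 3/5.
The branch term is analytic at -3/5 and contributes nothing to the residue; only the rational part matters.
At the order-1 pole -3/5 set g(y) = (y - (-3/5))*(rational part) = 32/23 - 10*y/19.
Simple pole: residue = g(a) at a = -3/5, which is 746/437.
List the singular points by increasing real part (a conjugate pair: the negative imaginary part first).

Radius of convergence at 0: 3/5.
At -10/3: an algebraic (square-root) branch point.
At -3/5: a pole of order 1; residue 746/437.


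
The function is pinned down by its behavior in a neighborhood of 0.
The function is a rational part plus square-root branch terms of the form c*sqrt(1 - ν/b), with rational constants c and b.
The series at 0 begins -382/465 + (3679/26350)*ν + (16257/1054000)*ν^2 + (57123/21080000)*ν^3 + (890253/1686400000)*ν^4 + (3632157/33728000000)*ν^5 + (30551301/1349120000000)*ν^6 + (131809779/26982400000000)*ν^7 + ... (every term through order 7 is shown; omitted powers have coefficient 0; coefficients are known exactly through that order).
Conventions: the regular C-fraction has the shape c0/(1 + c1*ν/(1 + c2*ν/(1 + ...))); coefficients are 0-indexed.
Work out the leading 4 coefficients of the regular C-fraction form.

Taylor coefficients (read off): a_0 = -382/465, a_1 = 3679/26350, a_2 = 16257/1054000, a_3 = 57123/21080000.
c0 = a_0 = -382/465. Peel one level at a time: if S = 1 + c*ν/S' with S'(0) = 1, then c is the ν-coefficient of S and S' = c*ν/(S - 1).
S_1 = c0/f = 1 + (11037/64940)*ν + (16079607/337376288)*ν^2 + ...; c1 = 11037/64940.
S_2 = c1*ν/(S_1 - 1) = 1 + (-26799345/95565704)*ν + (-31204197/4331213120)*ν^2 + ...; c2 = -26799345/95565704.
S_3 = c2*ν/(S_2 - 1) = 1 + (-363154221/14135453800)*ν + ...; c3 = -363154221/14135453800.

The regular C-fraction coefficients are [-382/465, 11037/64940, -26799345/95565704, -363154221/14135453800].


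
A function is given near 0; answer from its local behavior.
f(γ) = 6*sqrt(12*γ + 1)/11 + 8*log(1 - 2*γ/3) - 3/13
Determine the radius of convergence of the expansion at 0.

The radius of convergence is 1/12.

Branch term (6/11)*sqrt(1 - γ/(-1/12)): its argument vanishes at γ = -1/12, a square-root branch point, modulus 1/12.
Branch term (8)*log(1 - γ/(3/2)): its argument vanishes at γ = 3/2, a logarithmic branch point, modulus 3/2.
The radius of convergence is the smallest modulus among the singular points: 1/12.


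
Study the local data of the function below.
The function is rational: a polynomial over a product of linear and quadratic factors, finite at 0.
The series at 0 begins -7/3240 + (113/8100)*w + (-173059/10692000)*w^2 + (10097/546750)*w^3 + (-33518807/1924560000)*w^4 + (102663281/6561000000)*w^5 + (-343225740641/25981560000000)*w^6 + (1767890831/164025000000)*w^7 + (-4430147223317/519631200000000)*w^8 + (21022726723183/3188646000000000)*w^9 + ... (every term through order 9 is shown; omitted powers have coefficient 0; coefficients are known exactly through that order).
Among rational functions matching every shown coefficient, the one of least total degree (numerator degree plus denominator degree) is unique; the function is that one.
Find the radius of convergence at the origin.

No rational of total degree below 8 reproduces all 10 coefficients; solving the [2/6] Pade equations on them gives f(w) = (3*w**2/22 - 5*w/2 + 7/15)/(w**2 - 11*w/5 - 6)**3, whose expansion matches every shown term.
Denominator factor (w**2 - 11*w/5 - 6)^3: discriminant 721/25, real irrational roots 11/10 + (1/10)*sqrt(721) and 11/10 - (1/10)*sqrt(721); poles of order 3, moduli 11/10 + (1/10)*sqrt(721) and -11/10 + (1/10)*sqrt(721).
The radius of convergence is the smallest modulus among the singular points: -11/10 + (1/10)*sqrt(721).

The radius of convergence is -11/10 + (1/10)*sqrt(721).


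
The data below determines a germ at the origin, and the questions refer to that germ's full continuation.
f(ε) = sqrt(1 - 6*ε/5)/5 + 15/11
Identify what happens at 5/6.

The point is an algebraic (square-root) branch point.

The term (1/5)*sqrt(1 - ε/(5/6)) has argument 1 - 5/6/(5/6) = 0 at 5/6: a square-root (algebraic, two-sheeted) branch point; the remaining terms are analytic or single-valued there.


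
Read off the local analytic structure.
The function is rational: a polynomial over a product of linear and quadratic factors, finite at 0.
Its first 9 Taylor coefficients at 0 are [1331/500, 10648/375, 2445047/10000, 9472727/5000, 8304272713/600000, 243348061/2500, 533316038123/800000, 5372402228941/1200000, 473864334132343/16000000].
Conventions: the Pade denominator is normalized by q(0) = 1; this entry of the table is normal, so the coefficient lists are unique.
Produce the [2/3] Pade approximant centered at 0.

The Pade approximant has numerator coefficients [1331/500, -780600887/574557000, 198783519/478797500]; denominator coefficients [1, -4281231/383038, 105441633/3830380, 163036951/7660760].

Taylor coefficients needed (read off): a_0 = 1331/500, a_1 = 10648/375, a_2 = 2445047/10000, a_3 = 9472727/5000, a_4 = 8304272713/600000, a_5 = 243348061/2500.
Write the denominator as Q(ξ) = 1 + q1*ξ + q2*ξ^2 + q3*ξ^3. Requiring Q*f - P = O(ξ^6) with deg P <= 2 kills the coefficients of ξ^3..ξ^5 in Q*f:
  ξ^3: a_3 + q1*a_2 + q2*a_1 + q3*a_0 = 0, i.e. 9472727/5000 + (2445047/10000)*q1 + (10648/375)*q2 + (1331/500)*q3 = 0.
  ξ^4: a_4 + q1*a_3 + q2*a_2 + q3*a_1 = 0, i.e. 8304272713/600000 + (9472727/5000)*q1 + (2445047/10000)*q2 + (10648/375)*q3 = 0.
  ξ^5: a_5 + q1*a_4 + q2*a_3 + q3*a_2 = 0, i.e. 243348061/2500 + (8304272713/600000)*q1 + (9472727/5000)*q2 + (2445047/10000)*q3 = 0.
Solving this linear system: q1 = -4281231/383038, q2 = 105441633/3830380, q3 = 163036951/7660760.
The numerator is Q*f truncated at degree 2: P0 = a_0 = 1331/500; P1 = a_1 + q1*a_0 = -780600887/574557000; P2 = a_2 + q1*a_1 + q2*a_0 = 198783519/478797500.
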